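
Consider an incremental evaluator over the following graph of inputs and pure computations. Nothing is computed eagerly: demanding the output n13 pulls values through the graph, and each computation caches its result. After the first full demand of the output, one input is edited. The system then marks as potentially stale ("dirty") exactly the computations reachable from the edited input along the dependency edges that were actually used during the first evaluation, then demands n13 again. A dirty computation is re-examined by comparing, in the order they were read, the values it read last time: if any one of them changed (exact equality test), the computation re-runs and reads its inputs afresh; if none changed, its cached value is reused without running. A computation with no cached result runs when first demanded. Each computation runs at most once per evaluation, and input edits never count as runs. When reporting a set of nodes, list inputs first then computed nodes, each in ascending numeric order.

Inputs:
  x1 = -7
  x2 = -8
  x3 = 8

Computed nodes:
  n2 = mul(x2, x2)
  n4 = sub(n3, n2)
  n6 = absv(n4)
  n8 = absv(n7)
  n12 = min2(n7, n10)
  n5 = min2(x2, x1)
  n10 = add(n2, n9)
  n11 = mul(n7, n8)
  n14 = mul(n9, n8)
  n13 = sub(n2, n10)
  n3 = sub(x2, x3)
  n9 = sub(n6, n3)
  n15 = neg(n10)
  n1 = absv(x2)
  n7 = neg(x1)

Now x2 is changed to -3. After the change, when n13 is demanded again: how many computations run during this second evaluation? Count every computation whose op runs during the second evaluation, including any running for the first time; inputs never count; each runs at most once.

Initial pass — values computed on the first demand:
  n2 = mul(-8, -8) = 64
  n3 = sub(-8, 8) = -16
  n4 = sub(-16, 64) = -80
  n6 = absv(-80) = 80
  n9 = sub(80, -16) = 96
  n10 = add(64, 96) = 160
  n13 = sub(64, 160) = -96

Second demand — change propagation:
  n2: re-runs because x2 -8->-3; x2 -8->-3; new result 9.
  n3: re-runs because x2 -8->-3; new result -11.
  n4: re-runs because n3 -16->-11; n2 64->9; new result -20.
  n6: re-runs because n4 -80->-20; new result 20.
  n9: re-runs because n6 80->20; n3 -16->-11; new result 31.
  n10: re-runs because n2 64->9; n9 96->31; new result 40.
  n13: re-runs because n2 64->9; n10 160->40; new result -31.

Run set: n2, n3, n4, n6, n9, n10, n13 (7 run).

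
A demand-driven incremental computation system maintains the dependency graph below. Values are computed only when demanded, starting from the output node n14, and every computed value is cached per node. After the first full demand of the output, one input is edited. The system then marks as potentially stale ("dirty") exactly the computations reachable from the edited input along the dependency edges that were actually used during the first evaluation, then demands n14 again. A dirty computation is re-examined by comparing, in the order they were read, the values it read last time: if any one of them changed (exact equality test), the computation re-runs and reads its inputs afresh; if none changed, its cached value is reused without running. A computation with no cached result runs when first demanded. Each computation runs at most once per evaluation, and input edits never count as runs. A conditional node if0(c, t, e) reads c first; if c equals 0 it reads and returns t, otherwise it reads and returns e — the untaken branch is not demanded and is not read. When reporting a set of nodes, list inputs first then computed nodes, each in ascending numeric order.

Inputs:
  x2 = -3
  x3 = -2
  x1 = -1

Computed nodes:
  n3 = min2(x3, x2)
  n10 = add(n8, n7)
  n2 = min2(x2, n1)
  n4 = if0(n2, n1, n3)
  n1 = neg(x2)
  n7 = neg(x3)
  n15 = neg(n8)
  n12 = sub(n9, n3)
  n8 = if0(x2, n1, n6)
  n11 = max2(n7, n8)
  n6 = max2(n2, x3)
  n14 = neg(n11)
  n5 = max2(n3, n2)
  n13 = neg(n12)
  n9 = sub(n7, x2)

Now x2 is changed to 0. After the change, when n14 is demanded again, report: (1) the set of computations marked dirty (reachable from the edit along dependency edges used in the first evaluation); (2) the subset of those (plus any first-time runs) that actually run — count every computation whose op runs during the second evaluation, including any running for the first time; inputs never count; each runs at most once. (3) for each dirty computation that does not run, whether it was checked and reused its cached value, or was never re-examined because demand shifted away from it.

First evaluation (everything demanded from the output):
  n1 = neg(-3) = 3
  n2 = min2(-3, 3) = -3
  n6 = max2(-3, -2) = -2
  n7 = neg(-2) = 2
  n8 = if0(x2=-3 -> else branch n6) = -2
  n11 = max2(2, -2) = 2
  n14 = neg(2) = -2

Propagation after the edit:
  n1: runs — x2 -3->0; result 0.
  n2: marked dirty but never re-examined — demand shifted away from it.
  n6: marked dirty but never re-examined — demand shifted away from it.
  n8: runs — x2 -3->0; result 0.
  n11: runs — n8 -2->0; result 2 (same value as before).
  n14: checked — values it read are unchanged (n11 unchanged); reused cached -2 without running.

Key observation: a condition flipped, so demand moved to the other branch — n2, n6 are never re-examined.

Marked dirty: n1, n2, n6, n8, n11, n14.
Computations that run: n1, n8, n11 — 3 in total.
Checked but reused from cache: n14.
Never re-examined (demand shifted away): n2, n6.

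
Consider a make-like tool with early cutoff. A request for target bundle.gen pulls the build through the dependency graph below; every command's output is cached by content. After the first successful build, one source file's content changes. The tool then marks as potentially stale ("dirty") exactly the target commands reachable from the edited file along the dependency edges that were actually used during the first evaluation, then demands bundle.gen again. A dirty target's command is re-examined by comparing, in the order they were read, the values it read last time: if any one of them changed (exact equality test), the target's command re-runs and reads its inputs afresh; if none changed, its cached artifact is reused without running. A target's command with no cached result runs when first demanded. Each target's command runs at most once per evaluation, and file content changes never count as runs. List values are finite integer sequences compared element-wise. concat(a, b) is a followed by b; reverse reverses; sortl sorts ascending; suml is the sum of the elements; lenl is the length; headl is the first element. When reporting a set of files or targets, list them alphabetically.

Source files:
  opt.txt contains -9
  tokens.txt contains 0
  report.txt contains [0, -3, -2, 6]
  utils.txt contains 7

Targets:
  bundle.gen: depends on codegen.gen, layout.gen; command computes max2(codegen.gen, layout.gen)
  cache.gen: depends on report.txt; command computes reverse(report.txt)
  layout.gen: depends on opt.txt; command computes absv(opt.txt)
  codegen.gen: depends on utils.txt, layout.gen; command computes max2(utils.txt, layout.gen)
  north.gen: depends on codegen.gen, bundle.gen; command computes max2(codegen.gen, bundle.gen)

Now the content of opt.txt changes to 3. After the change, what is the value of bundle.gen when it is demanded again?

First demand of the output computes:
  layout.gen = absv(-9) = 9
  codegen.gen = max2(7, 9) = 9
  bundle.gen = max2(9, 9) = 9

After the edit, cleaning proceeds:
  layout.gen: a read changed (opt.txt -9->3) — executes, giving 3.
  codegen.gen: a read changed (layout.gen 9->3) — executes, giving 7.
  bundle.gen: a read changed (codegen.gen 9->7; layout.gen 9->3) — executes, giving 7.

Demanding bundle.gen again yields 7.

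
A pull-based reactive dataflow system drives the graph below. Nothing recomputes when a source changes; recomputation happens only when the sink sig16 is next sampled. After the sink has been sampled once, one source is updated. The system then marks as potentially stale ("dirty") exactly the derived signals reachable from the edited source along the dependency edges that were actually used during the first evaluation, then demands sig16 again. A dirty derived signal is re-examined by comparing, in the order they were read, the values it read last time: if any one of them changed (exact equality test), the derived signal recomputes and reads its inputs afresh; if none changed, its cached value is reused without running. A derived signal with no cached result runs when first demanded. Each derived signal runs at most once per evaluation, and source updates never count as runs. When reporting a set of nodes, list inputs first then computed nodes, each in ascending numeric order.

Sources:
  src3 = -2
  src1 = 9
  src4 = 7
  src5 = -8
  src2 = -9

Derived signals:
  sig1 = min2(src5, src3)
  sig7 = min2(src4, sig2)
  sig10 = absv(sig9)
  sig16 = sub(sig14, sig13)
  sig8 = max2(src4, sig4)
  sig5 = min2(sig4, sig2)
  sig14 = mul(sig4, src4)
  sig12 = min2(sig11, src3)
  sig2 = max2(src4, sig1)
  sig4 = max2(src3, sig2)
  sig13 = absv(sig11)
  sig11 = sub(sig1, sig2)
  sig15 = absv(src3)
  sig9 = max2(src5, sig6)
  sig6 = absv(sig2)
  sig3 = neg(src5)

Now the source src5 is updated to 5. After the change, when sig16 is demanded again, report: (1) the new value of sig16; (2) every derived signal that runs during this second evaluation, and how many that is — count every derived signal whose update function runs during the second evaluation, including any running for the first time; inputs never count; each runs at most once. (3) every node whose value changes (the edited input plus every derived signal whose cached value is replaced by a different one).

New value of sig16: 40.
Derived signals that run: sig1, sig2, sig11, sig13, sig16 — 5 in total.
Values that change: src5, sig1, sig11, sig13, sig16.
Key observation: the cutoff stops propagation at sig4 — its inputs' values are unchanged, so it reuses its cache.

First evaluation (everything demanded from the output):
  sig1 = min2(-8, -2) = -8
  sig2 = max2(7, -8) = 7
  sig4 = max2(-2, 7) = 7
  sig11 = sub(-8, 7) = -15
  sig13 = absv(-15) = 15
  sig14 = mul(7, 7) = 49
  sig16 = sub(49, 15) = 34

Propagation after the edit:
  sig1: runs — src5 -8->5; result -2.
  sig2: runs — sig1 -8->-2; result 7 (same value as before).
  sig4: checked — values it read are unchanged (src3 unchanged, sig2 unchanged); reused cached 7 without running.
  sig11: runs — sig1 -8->-2; result -9.
  sig13: runs — sig11 -15->-9; result 9.
  sig14: checked — values it read are unchanged (sig4 unchanged, src4 unchanged); reused cached 49 without running.
  sig16: runs — sig13 15->9; result 40.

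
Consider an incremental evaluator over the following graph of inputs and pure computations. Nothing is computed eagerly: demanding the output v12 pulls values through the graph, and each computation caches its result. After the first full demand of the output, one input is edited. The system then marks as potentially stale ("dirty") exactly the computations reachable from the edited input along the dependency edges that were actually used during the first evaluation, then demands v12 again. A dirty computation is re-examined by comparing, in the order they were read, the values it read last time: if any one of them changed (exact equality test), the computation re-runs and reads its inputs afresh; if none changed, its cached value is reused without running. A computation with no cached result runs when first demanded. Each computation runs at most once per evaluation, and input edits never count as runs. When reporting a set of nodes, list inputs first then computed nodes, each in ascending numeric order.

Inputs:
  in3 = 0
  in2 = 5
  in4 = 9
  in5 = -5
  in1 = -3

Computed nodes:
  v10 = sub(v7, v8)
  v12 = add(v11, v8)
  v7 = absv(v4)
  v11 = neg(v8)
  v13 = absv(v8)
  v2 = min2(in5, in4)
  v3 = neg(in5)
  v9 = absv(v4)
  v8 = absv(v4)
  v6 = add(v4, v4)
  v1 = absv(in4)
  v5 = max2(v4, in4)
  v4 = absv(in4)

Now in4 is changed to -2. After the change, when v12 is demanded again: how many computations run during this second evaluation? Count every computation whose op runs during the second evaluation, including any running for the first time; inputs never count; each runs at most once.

Initial pass — values computed on the first demand:
  v4 = absv(9) = 9
  v8 = absv(9) = 9
  v11 = neg(9) = -9
  v12 = add(-9, 9) = 0

Second demand — change propagation:
  v4: re-runs because in4 9->-2; new result 2.
  v8: re-runs because v4 9->2; new result 2.
  v11: re-runs because v8 9->2; new result -2.
  v12: re-runs because v11 -9->-2; v8 9->2; new result 0 (unchanged).

Run set: v4, v8, v11, v12 (4 run).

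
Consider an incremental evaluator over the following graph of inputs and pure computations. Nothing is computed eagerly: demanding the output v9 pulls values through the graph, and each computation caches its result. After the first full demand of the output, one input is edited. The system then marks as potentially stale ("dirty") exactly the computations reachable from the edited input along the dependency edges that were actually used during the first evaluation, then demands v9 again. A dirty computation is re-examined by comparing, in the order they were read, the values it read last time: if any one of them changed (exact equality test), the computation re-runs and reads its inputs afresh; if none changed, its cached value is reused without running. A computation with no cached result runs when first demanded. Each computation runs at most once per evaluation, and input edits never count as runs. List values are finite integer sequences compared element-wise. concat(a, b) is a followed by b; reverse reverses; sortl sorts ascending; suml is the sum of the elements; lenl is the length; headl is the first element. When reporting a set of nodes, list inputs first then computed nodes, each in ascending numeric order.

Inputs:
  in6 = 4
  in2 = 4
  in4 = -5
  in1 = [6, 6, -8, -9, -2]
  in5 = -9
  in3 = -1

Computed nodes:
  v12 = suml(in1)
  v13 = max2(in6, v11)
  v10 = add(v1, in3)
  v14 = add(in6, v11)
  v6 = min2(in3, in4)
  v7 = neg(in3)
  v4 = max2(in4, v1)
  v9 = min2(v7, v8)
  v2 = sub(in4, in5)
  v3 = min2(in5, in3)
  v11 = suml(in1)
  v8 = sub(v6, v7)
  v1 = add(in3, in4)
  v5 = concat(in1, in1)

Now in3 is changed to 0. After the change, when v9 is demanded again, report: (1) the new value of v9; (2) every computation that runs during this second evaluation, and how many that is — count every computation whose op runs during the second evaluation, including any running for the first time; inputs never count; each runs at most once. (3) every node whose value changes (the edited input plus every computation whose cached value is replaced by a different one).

v9 now evaluates to -5.
Run set: v6, v7, v8, v9 (4 run).
Changed values: in3, v7, v8, v9.

Initial pass — values computed on the first demand:
  v6 = min2(-1, -5) = -5
  v7 = neg(-1) = 1
  v8 = sub(-5, 1) = -6
  v9 = min2(1, -6) = -6

Second demand — change propagation:
  v6: re-runs because in3 -1->0; new result -5 (unchanged).
  v7: re-runs because in3 -1->0; new result 0.
  v8: re-runs because v7 1->0; new result -5.
  v9: re-runs because v7 1->0; v8 -6->-5; new result -5.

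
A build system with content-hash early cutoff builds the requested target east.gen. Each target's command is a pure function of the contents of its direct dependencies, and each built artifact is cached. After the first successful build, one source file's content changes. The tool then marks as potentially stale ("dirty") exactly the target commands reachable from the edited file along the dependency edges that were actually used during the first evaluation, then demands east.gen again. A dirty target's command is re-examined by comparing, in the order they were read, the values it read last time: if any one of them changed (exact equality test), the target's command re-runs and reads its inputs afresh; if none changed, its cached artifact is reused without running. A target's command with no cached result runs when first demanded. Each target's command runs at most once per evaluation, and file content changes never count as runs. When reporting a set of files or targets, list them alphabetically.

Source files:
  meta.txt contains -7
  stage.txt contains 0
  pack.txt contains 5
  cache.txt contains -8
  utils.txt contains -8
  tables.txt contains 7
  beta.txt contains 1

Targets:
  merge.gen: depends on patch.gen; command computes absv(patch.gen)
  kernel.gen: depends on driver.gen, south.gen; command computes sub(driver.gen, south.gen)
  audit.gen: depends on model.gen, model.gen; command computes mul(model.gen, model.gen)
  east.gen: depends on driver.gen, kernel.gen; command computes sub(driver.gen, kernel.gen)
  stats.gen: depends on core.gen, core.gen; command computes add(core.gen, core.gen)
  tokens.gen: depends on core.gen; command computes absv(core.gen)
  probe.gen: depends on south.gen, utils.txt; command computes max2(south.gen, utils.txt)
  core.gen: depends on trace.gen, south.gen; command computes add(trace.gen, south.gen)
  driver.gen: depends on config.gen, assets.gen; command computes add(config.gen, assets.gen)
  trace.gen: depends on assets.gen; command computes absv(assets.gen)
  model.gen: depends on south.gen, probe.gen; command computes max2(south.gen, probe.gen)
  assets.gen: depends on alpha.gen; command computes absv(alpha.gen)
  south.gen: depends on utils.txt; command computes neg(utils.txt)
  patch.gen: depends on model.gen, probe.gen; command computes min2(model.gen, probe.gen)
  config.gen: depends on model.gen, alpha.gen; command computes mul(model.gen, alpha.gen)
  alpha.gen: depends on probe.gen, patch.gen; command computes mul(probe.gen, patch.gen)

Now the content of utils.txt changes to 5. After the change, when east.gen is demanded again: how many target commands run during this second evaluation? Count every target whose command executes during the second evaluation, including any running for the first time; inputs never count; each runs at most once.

Target commands that run: alpha.gen, assets.gen, config.gen, driver.gen, east.gen, kernel.gen, model.gen, patch.gen, probe.gen, south.gen — 10 in total.

First evaluation (everything demanded from the output):
  south.gen = neg(-8) = 8
  probe.gen = max2(8, -8) = 8
  model.gen = max2(8, 8) = 8
  patch.gen = min2(8, 8) = 8
  alpha.gen = mul(8, 8) = 64
  assets.gen = absv(64) = 64
  config.gen = mul(8, 64) = 512
  driver.gen = add(512, 64) = 576
  kernel.gen = sub(576, 8) = 568
  east.gen = sub(576, 568) = 8

Propagation after the edit:
  south.gen: runs — utils.txt -8->5; result -5.
  probe.gen: runs — south.gen 8->-5; utils.txt -8->5; result 5.
  model.gen: runs — south.gen 8->-5; probe.gen 8->5; result 5.
  patch.gen: runs — model.gen 8->5; probe.gen 8->5; result 5.
  alpha.gen: runs — probe.gen 8->5; patch.gen 8->5; result 25.
  assets.gen: runs — alpha.gen 64->25; result 25.
  config.gen: runs — model.gen 8->5; alpha.gen 64->25; result 125.
  driver.gen: runs — config.gen 512->125; assets.gen 64->25; result 150.
  kernel.gen: runs — driver.gen 576->150; south.gen 8->-5; result 155.
  east.gen: runs — driver.gen 576->150; kernel.gen 568->155; result -5.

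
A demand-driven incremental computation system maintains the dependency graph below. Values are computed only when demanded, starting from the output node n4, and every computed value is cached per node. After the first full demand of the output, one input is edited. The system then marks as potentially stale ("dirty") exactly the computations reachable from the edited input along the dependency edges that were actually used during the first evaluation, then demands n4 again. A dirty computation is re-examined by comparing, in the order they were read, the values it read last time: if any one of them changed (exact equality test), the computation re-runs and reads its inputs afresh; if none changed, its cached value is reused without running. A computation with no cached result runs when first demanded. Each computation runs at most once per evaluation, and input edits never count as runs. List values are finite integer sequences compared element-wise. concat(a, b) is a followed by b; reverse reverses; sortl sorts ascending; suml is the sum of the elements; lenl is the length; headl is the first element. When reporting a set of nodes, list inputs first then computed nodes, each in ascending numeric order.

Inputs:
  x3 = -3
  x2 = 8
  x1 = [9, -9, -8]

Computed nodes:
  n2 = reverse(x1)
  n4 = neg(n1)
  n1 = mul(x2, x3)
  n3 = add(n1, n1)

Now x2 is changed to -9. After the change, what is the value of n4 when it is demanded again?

New value of n4: -27.

First evaluation (everything demanded from the output):
  n1 = mul(8, -3) = -24
  n4 = neg(-24) = 24

Propagation after the edit:
  n1: runs — x2 8->-9; result 27.
  n4: runs — n1 -24->27; result -27.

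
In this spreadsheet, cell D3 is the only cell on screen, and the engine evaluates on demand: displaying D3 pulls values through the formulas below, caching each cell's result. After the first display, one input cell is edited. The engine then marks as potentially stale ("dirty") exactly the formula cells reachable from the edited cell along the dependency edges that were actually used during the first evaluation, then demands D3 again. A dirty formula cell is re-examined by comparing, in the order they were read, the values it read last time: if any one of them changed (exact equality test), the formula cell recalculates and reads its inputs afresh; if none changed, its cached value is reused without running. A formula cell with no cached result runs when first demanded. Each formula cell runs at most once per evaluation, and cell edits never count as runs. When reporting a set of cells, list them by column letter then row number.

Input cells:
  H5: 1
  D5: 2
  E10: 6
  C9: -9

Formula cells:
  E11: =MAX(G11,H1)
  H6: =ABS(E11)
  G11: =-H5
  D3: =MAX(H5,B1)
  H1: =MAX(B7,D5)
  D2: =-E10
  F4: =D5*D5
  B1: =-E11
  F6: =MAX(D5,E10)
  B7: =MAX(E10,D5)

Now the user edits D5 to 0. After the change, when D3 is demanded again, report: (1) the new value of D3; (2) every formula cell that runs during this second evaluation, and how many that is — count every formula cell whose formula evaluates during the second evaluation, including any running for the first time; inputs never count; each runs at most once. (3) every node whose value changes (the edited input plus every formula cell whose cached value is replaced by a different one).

Initial pass — values computed on the first demand:
  B7 = MAX(6, 2) = 6
  G11 = -(1) = -1
  H1 = MAX(6, 2) = 6
  E11 = MAX(-1, 6) = 6
  B1 = -(6) = -6
  D3 = MAX(1, -6) = 1

Second demand — change propagation:
  B7: re-runs because D5 2->0; new result 6 (unchanged).
  H1: re-runs because D5 2->0; new result 6 (unchanged).
  E11: re-examined; everything it read last time is the same (G11 unchanged, H1 unchanged) — cache 6 kept, no run.
  B1: re-examined; everything it read last time is the same (E11 unchanged) — cache -6 kept, no run.
  D3: re-examined; everything it read last time is the same (H5 unchanged, B1 unchanged) — cache 1 kept, no run.

The important point: at E11 every value read last time is unchanged, so the dirty flag clears without a run.

D3 now evaluates to 1.
Run set: B7, H1 (2 run).
Changed values: D5.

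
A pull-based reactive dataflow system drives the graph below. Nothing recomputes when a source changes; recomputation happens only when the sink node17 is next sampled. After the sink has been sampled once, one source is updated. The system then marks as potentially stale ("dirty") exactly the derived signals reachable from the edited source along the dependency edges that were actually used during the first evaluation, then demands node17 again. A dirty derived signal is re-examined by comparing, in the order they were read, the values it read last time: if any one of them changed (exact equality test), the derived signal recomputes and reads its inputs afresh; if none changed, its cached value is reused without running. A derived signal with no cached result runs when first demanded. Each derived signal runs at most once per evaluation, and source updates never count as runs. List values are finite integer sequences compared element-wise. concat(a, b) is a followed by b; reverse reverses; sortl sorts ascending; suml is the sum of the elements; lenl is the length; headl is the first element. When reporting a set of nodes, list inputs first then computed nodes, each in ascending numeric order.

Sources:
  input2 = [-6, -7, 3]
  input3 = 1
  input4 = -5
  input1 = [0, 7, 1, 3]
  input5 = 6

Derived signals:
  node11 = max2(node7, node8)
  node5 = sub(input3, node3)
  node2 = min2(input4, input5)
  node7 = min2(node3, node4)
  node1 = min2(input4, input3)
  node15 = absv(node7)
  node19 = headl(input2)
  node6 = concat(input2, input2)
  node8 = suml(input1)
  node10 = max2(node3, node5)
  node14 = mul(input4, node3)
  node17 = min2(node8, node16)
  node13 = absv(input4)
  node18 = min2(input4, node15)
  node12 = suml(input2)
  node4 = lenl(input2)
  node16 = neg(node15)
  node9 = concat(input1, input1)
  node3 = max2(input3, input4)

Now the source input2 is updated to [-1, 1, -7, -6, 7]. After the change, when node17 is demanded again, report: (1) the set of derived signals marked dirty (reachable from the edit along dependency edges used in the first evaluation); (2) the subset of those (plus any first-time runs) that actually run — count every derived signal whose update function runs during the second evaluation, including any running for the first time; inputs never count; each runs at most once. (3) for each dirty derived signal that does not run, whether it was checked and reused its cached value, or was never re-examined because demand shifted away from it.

First evaluation (everything demanded from the output):
  node3 = max2(1, -5) = 1
  node4 = lenl([-6, -7, 3]) = 3
  node7 = min2(1, 3) = 1
  node8 = suml([0, 7, 1, 3]) = 11
  node15 = absv(1) = 1
  node16 = neg(1) = -1
  node17 = min2(11, -1) = -1

Propagation after the edit:
  node4: runs — input2 [-6, -7, 3]->[-1, 1, -7, -6, 7]; result 5.
  node7: runs — node4 3->5; result 1 (same value as before).
  node15: checked — values it read are unchanged (node7 unchanged); reused cached 1 without running.
  node16: checked — values it read are unchanged (node15 unchanged); reused cached -1 without running.
  node17: checked — values it read are unchanged (node8 unchanged, node16 unchanged); reused cached -1 without running.

Key observation: the change is absorbed at node7 — it re-runs but produces the same value, and the output's value is unchanged.

Marked dirty: node4, node7, node15, node16, node17.
Derived signals that run: node4, node7 — 2 in total.
Checked but reused from cache: node15, node16, node17.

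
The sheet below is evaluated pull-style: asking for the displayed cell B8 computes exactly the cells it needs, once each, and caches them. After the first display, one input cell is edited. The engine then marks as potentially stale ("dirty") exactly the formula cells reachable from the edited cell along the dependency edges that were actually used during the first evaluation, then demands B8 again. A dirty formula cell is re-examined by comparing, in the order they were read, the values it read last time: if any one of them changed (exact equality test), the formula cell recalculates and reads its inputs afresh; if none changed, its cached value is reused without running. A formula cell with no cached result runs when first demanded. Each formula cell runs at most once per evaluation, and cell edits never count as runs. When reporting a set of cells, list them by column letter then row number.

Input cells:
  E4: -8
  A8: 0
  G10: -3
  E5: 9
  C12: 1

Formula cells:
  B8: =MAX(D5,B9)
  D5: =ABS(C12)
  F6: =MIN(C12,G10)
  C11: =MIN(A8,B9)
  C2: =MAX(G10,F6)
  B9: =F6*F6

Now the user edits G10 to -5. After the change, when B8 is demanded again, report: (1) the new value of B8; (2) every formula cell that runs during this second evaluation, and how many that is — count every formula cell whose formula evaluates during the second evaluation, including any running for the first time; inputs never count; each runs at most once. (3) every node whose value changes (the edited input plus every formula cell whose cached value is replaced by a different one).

First demand of the output computes:
  D5 = ABS(1) = 1
  F6 = MIN(1, -3) = -3
  B9 = -3 * -3 = 9
  B8 = MAX(1, 9) = 9

After the edit, cleaning proceeds:
  F6: a read changed (G10 -3->-5) — executes, giving -5.
  B9: a read changed (F6 -3->-5; F6 -3->-5) — executes, giving 25.
  B8: a read changed (B9 9->25) — executes, giving 25.

Demanding B8 again yields 25.
3 formula cells run: B8, B9, F6.
The nodes whose values change: B8, B9, F6, G10.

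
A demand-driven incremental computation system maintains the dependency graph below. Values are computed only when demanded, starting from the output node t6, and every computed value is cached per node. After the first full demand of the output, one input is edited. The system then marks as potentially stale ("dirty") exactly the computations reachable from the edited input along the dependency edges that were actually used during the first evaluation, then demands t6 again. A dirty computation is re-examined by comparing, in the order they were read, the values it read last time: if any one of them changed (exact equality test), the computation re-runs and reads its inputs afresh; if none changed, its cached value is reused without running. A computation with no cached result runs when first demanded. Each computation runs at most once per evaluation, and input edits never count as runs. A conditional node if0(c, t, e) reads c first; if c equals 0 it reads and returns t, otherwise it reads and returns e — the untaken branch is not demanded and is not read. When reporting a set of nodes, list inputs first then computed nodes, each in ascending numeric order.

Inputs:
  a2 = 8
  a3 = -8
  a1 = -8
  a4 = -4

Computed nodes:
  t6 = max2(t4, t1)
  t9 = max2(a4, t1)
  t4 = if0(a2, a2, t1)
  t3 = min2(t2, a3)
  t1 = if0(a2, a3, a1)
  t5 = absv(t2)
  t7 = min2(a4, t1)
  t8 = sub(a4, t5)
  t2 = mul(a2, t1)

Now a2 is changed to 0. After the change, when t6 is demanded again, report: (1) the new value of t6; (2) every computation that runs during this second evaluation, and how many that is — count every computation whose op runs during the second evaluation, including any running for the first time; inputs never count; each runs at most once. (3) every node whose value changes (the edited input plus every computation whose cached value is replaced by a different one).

First evaluation (everything demanded from the output):
  t1 = if0(a2=8 -> else branch a1) = -8
  t4 = if0(a2=8 -> else branch t1) = -8
  t6 = max2(-8, -8) = -8

Propagation after the edit:
  t1: runs — a2 8->0; result -8 (same value as before).
  t4: runs — a2 8->0; result 0.
  t6: runs — t4 -8->0; result 0.

New value of t6: 0.
Computations that run: t1, t4, t6 — 3 in total.
Values that change: a2, t4, t6.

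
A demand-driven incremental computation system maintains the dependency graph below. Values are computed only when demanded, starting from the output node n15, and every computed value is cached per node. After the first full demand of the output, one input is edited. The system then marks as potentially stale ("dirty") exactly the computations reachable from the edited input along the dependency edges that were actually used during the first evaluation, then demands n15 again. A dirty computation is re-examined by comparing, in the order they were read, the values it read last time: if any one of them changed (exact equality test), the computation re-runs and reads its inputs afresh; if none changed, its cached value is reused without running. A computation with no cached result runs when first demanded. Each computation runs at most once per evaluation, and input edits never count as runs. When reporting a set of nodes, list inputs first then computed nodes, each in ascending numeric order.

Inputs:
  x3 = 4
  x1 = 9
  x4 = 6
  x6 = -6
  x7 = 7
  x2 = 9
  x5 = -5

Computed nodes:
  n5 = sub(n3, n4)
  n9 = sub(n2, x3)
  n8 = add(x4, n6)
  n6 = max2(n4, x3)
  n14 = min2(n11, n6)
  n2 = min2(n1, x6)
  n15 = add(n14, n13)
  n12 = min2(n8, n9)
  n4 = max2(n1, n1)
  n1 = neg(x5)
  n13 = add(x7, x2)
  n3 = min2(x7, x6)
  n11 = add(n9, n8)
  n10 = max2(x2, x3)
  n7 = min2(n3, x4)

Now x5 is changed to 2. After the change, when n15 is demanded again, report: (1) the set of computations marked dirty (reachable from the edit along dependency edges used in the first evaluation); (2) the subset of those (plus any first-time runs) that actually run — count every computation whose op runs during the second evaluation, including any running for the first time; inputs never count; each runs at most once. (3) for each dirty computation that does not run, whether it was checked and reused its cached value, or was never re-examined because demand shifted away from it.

First evaluation (everything demanded from the output):
  n1 = neg(-5) = 5
  n2 = min2(5, -6) = -6
  n4 = max2(5, 5) = 5
  n6 = max2(5, 4) = 5
  n8 = add(6, 5) = 11
  n9 = sub(-6, 4) = -10
  n11 = add(-10, 11) = 1
  n13 = add(7, 9) = 16
  n14 = min2(1, 5) = 1
  n15 = add(1, 16) = 17

Propagation after the edit:
  n1: runs — x5 -5->2; result -2.
  n2: runs — n1 5->-2; result -6 (same value as before).
  n4: runs — n1 5->-2; n1 5->-2; result -2.
  n6: runs — n4 5->-2; result 4.
  n8: runs — n6 5->4; result 10.
  n9: checked — values it read are unchanged (n2 unchanged, x3 unchanged); reused cached -10 without running.
  n11: runs — n8 11->10; result 0.
  n14: runs — n11 1->0; n6 5->4; result 0.
  n15: runs — n14 1->0; result 16.

Key observation: the cutoff stops propagation at n9 — its inputs' values are unchanged, so it reuses its cache.

Marked dirty: n1, n2, n4, n6, n8, n9, n11, n14, n15.
Computations that run: n1, n2, n4, n6, n8, n11, n14, n15 — 8 in total.
Checked but reused from cache: n9.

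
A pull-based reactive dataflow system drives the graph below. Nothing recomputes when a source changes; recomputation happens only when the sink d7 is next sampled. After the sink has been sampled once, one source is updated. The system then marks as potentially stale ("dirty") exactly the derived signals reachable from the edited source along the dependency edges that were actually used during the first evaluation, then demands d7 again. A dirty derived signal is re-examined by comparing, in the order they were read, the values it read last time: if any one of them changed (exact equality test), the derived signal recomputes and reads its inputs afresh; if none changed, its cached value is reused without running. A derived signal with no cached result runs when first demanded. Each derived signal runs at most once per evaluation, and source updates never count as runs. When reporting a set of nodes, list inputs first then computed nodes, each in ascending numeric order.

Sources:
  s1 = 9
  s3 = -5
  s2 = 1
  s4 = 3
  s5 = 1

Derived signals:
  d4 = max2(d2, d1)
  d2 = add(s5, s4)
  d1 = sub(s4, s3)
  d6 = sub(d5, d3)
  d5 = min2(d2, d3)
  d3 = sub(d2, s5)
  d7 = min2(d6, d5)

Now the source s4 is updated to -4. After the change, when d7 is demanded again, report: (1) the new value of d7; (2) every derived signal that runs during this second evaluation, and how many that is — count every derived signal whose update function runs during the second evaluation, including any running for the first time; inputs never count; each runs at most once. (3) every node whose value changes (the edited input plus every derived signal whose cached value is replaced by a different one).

First evaluation (everything demanded from the output):
  d2 = add(1, 3) = 4
  d3 = sub(4, 1) = 3
  d5 = min2(4, 3) = 3
  d6 = sub(3, 3) = 0
  d7 = min2(0, 3) = 0

Propagation after the edit:
  d2: runs — s4 3->-4; result -3.
  d3: runs — d2 4->-3; result -4.
  d5: runs — d2 4->-3; d3 3->-4; result -4.
  d6: runs — d5 3->-4; d3 3->-4; result 0 (same value as before).
  d7: runs — d5 3->-4; result -4.

New value of d7: -4.
Derived signals that run: d2, d3, d5, d6, d7 — 5 in total.
Values that change: s4, d2, d3, d5, d7.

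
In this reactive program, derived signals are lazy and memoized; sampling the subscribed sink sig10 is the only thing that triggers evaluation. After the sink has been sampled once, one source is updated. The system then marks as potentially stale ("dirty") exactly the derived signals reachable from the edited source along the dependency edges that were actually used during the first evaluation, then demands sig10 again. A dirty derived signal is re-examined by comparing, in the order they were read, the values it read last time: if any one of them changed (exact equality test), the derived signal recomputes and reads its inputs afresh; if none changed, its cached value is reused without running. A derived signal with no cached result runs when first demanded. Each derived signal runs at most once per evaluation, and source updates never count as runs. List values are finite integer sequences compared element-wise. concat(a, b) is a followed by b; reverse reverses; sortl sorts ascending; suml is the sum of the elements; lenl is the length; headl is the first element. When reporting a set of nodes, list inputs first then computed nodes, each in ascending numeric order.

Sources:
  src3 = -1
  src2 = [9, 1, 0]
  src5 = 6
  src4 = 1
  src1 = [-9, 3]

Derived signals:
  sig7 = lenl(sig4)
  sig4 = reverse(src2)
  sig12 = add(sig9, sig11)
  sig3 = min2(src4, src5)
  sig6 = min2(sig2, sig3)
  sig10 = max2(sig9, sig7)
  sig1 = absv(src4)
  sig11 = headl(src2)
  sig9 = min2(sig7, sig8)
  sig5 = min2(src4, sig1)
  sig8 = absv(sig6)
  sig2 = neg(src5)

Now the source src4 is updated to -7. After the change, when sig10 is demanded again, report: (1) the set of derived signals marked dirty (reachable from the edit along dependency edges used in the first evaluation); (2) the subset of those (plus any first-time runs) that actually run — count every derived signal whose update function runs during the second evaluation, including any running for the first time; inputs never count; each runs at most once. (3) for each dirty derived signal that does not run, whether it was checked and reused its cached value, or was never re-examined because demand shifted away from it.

First demand of the output computes:
  sig2 = neg(6) = -6
  sig3 = min2(1, 6) = 1
  sig4 = reverse([9, 1, 0]) = [0, 1, 9]
  sig6 = min2(-6, 1) = -6
  sig7 = lenl([0, 1, 9]) = 3
  sig8 = absv(-6) = 6
  sig9 = min2(3, 6) = 3
  sig10 = max2(3, 3) = 3

After the edit, cleaning proceeds:
  sig3: a read changed (src4 1->-7) — executes, giving -7.
  sig6: a read changed (sig3 1->-7) — executes, giving -7.
  sig8: a read changed (sig6 -6->-7) — executes, giving 7.
  sig9: a read changed (sig8 6->7) — executes, giving 3 — identical to its old value.
  sig10: dirty, but its reads are unchanged (sig9 unchanged, sig7 unchanged); cached 3 stands.

Note the absorption at sig9: it re-runs yet its value is the same, leaving the output's value untouched.

The edit dirties: sig3, sig6, sig8, sig9, sig10.
4 derived signals run: sig3, sig6, sig8, sig9.
Cache hits after checking: sig10.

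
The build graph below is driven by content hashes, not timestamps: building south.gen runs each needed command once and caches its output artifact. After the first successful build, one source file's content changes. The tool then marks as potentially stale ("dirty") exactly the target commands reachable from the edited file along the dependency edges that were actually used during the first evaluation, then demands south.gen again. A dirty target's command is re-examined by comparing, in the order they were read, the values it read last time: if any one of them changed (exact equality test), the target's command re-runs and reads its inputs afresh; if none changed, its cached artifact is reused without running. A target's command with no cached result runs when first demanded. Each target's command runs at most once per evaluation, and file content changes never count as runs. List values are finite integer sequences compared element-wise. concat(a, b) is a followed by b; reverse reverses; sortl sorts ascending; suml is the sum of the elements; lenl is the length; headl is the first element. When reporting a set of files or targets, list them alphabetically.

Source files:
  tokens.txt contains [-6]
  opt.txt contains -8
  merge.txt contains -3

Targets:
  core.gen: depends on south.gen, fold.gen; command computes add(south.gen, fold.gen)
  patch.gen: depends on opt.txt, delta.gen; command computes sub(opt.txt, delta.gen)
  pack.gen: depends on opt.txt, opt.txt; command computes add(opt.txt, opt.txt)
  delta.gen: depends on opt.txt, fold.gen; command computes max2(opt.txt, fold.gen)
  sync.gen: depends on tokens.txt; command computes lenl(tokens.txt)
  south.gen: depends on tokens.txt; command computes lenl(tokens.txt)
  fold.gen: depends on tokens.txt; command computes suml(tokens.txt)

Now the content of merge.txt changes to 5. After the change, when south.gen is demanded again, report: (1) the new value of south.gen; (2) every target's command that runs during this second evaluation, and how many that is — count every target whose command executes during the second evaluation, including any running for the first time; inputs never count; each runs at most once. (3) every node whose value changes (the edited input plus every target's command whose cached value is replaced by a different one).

Initial pass — values computed on the first demand:
  south.gen = lenl([-6]) = 1

Second demand — change propagation:
  no demanded computation ever read merge.txt, so the edit dirties nothing and nothing runs.

The important point: nothing the output needs ever reads merge.txt, so the edit is invisible to it.

south.gen now evaluates to 1.
Run set: none (0 run).
Changed values: merge.txt.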